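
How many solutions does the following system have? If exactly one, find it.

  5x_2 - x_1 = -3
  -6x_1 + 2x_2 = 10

Row-reduce the augmented matrix:
R1 ← R1 / (-1).
R2 ← R2 + 6·R1.
R2 ← R2 / (-28).
R1 ← R1 + 5·R2.
Reading off the reduced rows gives x_1 = -2, x_2 = -1.

x_1 = -2, x_2 = -1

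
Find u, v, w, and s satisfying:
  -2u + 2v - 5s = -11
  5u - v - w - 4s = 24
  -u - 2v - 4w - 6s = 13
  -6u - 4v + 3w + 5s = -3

u = 3, v = -5, w = 0, s = -1

Row-reduce the augmented matrix:
R1 ← R1 / (-2).
R2 ← R2 − 5·R1.
R3 ← R3 + 1·R1.
R4 ← R4 + 6·R1.
R2 ← R2 / (4).
R1 ← R1 + 1·R2.
R3 ← R3 + 3·R2.
R4 ← R4 + 10·R2.
R3 ← R3 / (-19/4).
R1 ← R1 + 1/4·R3.
R2 ← R2 + 1/4·R3.
R4 ← R4 − 1/2·R3.
R4 ← R4 / (-871/38).
R1 ← R1 + 15/19·R4.
R2 ← R2 + 125/38·R4.
R3 ← R3 − 127/38·R4.
Reading off the reduced rows gives u = 3, v = -5, w = 0, s = -1.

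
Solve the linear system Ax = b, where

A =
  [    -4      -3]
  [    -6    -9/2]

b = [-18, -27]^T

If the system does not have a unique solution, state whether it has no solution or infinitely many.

infinitely many solutions

Row-reduce:
R1 ← R1 / (-4).
R2 ← R2 + 6·R1.
Rank is 1 with 2 unknowns, leaving x_2 free.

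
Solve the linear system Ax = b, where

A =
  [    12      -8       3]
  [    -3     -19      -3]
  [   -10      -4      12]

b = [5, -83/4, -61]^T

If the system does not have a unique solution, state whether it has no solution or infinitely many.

Row-reduce the augmented matrix:
R1 ← R1 / (12).
R2 ← R2 + 3·R1.
R3 ← R3 + 10·R1.
R2 ← R2 / (-21).
R1 ← R1 + 2/3·R2.
R3 ← R3 + 32/3·R2.
R3 ← R3 / (219/14).
R1 ← R1 − 9/28·R3.
R2 ← R2 − 3/28·R3.
Reading off the reduced rows gives x_1 = 2, x_2 = 5/4, x_3 = -3.

x_1 = 2, x_2 = 5/4, x_3 = -3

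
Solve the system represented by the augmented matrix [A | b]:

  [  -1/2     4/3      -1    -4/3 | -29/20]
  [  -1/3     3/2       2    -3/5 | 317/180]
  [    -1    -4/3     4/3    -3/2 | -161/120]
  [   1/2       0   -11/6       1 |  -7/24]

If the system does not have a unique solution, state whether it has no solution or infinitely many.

Row-reduce the augmented matrix:
R1 ← R1 / (-1/2).
R2 ← R2 + 1/3·R1.
R3 ← R3 + 1·R1.
R4 ← R4 − 1/2·R1.
R2 ← R2 / (11/18).
R1 ← R1 + 8/3·R2.
R3 ← R3 + 4·R2.
R4 ← R4 − 4/3·R2.
R3 ← R3 / (686/33).
R1 ← R1 − 150/11·R3.
R2 ← R2 − 48/11·R3.
R4 ← R4 + 571/66·R3.
R4 ← R4 / (12713/41160).
R1 ← R1 − 6591/3430·R4.
R2 ← R2 + 58/343·R4.
R3 ← R3 − 1009/6860·R4.
Reading off the reduced rows gives x_1 = -1/3, x_2 = 3/5, x_3 = 3/4, x_4 = 5/4.

x_1 = -1/3, x_2 = 3/5, x_3 = 3/4, x_4 = 5/4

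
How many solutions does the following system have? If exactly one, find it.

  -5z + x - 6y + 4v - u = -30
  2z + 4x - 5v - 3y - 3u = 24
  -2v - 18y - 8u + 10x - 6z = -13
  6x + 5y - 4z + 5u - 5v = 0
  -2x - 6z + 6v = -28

Row-reduce:
R2 ← R2 − 4·R1.
R3 ← R3 − 10·R1.
R4 ← R4 − 6·R1.
R5 ← R5 + 2·R1.
R2 ← R2 / (21).
R1 ← R1 + 6·R2.
R3 ← R3 − 42·R2.
R4 ← R4 − 41·R2.
R5 ← R5 + 12·R2.
Swap R3 and R4.
R3 ← R3 / (-356/21).
R1 ← R1 − 9/7·R3.
R2 ← R2 − 22/21·R3.
R5 ← R5 + 24/7·R3.
Swap R4 and R5.
R4 ← R4 / (-290/89).
R1 ← R1 + 5/178·R4.
R2 ← R2 − 54/89·R4.
R3 ← R3 + 95/178·R4.
Row 5 reduces to 0 = -1, a contradiction. The system is inconsistent.

no solution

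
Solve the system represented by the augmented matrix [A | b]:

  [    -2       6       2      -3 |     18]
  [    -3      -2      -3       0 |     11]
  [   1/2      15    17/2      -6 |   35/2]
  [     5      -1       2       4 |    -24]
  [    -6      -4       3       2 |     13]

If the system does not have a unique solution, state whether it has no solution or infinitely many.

no solution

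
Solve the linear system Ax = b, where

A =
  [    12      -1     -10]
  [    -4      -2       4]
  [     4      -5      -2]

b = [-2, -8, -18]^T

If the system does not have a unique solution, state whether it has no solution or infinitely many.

Row-reduce:
R1 ← R1 / (12).
R2 ← R2 + 4·R1.
R3 ← R3 − 4·R1.
R2 ← R2 / (-7/3).
R1 ← R1 + 1/12·R2.
R3 ← R3 + 14/3·R2.
Rank is 2 with 3 unknowns, leaving x_3 free.

infinitely many solutions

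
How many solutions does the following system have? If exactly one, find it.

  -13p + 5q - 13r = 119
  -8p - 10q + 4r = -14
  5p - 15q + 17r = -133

Row-reduce:
R1 ← R1 / (-13).
R2 ← R2 + 8·R1.
R3 ← R3 − 5·R1.
R2 ← R2 / (-170/13).
R1 ← R1 + 5/13·R2.
R3 ← R3 + 170/13·R2.
Rank is 2 with 3 unknowns, leaving r free.

infinitely many solutions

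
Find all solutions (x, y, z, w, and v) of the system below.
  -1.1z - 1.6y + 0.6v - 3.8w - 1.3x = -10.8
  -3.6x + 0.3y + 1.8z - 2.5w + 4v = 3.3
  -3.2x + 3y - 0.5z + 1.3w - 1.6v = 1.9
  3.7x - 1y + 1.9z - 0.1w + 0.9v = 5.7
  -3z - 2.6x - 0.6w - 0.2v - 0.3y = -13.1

x = -1, y = -1, z = 5, w = 2, v = -1

Row-reduce the augmented matrix:
R1 ← R1 / (-13/10).
R2 ← R2 + 18/5·R1.
R3 ← R3 + 16/5·R1.
R4 ← R4 − 37/10·R1.
R5 ← R5 + 13/5·R1.
R2 ← R2 / (123/26).
R1 ← R1 − 16/13·R2.
R3 ← R3 − 451/65·R2.
R4 ← R4 + 361/65·R2.
R5 ← R5 − 29/10·R2.
R3 ← R3 / (-49/10).
R1 ← R1 + 17/41·R3.
R2 ← R2 − 42/41·R3.
R4 ← R4 − 914/205·R3.
R5 ← R5 + 773/205·R3.
R4 ← R4 / (-756223/301350).
R1 ← R1 − 5605/6027·R4.
R2 ← R2 − 6299/4305·R4.
R3 ← R3 − 167/735·R4.
R5 ← R5 − 885529/301350·R4.
R5 ← R5 / (11412581/7562230).
R1 ← R1 + 551755/756223·R5.
R2 ← R2 + 905069/756223·R5.
R3 ← R3 − 965329/756223·R5.
R4 ← R4 − 170999/756223·R5.
Reading off the reduced rows gives x = -1, y = -1, z = 5, w = 2, v = -1.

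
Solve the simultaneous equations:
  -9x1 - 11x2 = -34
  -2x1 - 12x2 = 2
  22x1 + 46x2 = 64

x1 = 5, x2 = -1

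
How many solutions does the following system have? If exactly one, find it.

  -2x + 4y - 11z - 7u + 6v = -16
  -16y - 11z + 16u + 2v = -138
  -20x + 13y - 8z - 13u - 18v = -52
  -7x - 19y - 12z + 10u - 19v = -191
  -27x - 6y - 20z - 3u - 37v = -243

infinitely many solutions

Row-reduce:
R1 ← R1 / (-2).
R3 ← R3 + 20·R1.
R4 ← R4 + 7·R1.
R5 ← R5 + 27·R1.
R2 ← R2 / (-16).
R1 ← R1 + 2·R2.
R3 ← R3 + 27·R2.
R4 ← R4 + 33·R2.
R5 ← R5 + 60·R2.
R3 ← R3 / (1929/16).
R1 ← R1 − 55/8·R3.
R2 ← R2 − 11/16·R3.
R4 ← R4 − 787/16·R3.
R5 ← R5 − 679/4·R3.
R4 ← R4 / (-13811/1286).
R1 ← R1 + 271/1286·R4.
R2 ← R2 + 753/643·R4.
R3 ← R3 − 160/643·R4.
R5 ← R5 + 13811/1286·R4.
Rank is 4 with 5 unknowns, leaving v free.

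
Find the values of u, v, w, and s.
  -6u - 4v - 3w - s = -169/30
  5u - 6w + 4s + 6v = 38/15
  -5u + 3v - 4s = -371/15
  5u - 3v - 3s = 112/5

u = 3, v = -14/5, w = -1/2, s = 1/3

Row-reduce the augmented matrix:
R1 ← R1 / (-6).
R2 ← R2 − 5·R1.
R3 ← R3 + 5·R1.
R4 ← R4 − 5·R1.
R2 ← R2 / (8/3).
R1 ← R1 − 2/3·R2.
R3 ← R3 − 19/3·R2.
R4 ← R4 + 19/3·R2.
R3 ← R3 / (363/16).
R1 ← R1 − 21/8·R3.
R2 ← R2 + 51/16·R3.
R4 ← R4 + 363/16·R3.
R4 ← R4 / (-7).
R1 ← R1 − 74/121·R4.
R2 ← R2 + 38/121·R4.
R3 ← R3 + 57/121·R4.
Reading off the reduced rows gives u = 3, v = -14/5, w = -1/2, s = 1/3.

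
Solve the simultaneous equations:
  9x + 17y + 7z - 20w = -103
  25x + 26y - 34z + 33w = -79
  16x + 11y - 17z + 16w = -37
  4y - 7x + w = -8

Row-reduce:
R1 ← R1 / (9).
R2 ← R2 − 25·R1.
R3 ← R3 − 16·R1.
R4 ← R4 + 7·R1.
R2 ← R2 / (-191/9).
R1 ← R1 − 17/9·R2.
R3 ← R3 + 173/9·R2.
R4 ← R4 − 155/9·R2.
R3 ← R3 / (3622/191).
R1 ← R1 + 760/191·R3.
R2 ← R2 − 481/191·R3.
R4 ← R4 + 7244/191·R3.
Row 4 reduces to 0 = -3, a contradiction. The system is inconsistent.

no solution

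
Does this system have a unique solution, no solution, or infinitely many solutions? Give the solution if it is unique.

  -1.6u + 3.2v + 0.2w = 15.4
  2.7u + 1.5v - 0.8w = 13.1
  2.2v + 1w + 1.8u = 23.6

Row-reduce the augmented matrix:
R1 ← R1 / (-8/5).
R2 ← R2 − 27/10·R1.
R3 ← R3 − 9/5·R1.
R2 ← R2 / (69/10).
R1 ← R1 + 2·R2.
R3 ← R3 − 29/5·R2.
R3 ← R3 / (2227/1380).
R1 ← R1 + 143/552·R3.
R2 ← R2 + 37/552·R3.
Reading off the reduced rows gives u = 3, v = 6, w = 5.

u = 3, v = 6, w = 5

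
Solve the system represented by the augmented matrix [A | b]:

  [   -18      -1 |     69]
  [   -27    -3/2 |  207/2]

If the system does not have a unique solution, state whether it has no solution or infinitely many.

Row-reduce:
R1 ← R1 / (-18).
R2 ← R2 + 27·R1.
Rank is 1 with 2 unknowns, leaving x_2 free.

infinitely many solutions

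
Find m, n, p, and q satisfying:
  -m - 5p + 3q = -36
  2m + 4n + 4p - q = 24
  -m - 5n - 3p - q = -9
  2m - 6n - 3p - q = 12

Row-reduce the augmented matrix:
R1 ← R1 / (-1).
R2 ← R2 − 2·R1.
R3 ← R3 + 1·R1.
R4 ← R4 − 2·R1.
R2 ← R2 / (4).
R3 ← R3 + 5·R2.
R4 ← R4 + 6·R2.
R3 ← R3 / (-11/2).
R1 ← R1 − 5·R3.
R2 ← R2 + 3/2·R3.
R4 ← R4 + 22·R3.
R4 ← R4 / (7/2).
R1 ← R1 + 21/22·R4.
R2 ← R2 − 7/11·R4.
R3 ← R3 + 9/22·R4.
Reading off the reduced rows gives m = 6, n = -3, p = 6, q = 0.

m = 6, n = -3, p = 6, q = 0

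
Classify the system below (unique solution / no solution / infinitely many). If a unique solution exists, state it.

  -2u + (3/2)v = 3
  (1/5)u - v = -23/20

Row-reduce the augmented matrix:
R1 ← R1 / (-2).
R2 ← R2 − 1/5·R1.
R2 ← R2 / (-17/20).
R1 ← R1 + 3/4·R2.
Reading off the reduced rows gives u = -3/4, v = 1.

u = -3/4, v = 1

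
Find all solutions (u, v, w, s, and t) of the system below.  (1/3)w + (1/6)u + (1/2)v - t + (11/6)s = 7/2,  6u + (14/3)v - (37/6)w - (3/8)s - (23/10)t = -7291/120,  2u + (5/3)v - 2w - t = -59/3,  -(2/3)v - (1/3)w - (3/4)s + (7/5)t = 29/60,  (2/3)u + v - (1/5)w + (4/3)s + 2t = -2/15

no solution

Row-reduce:
R1 ← R1 / (1/6).
R2 ← R2 − 6·R1.
R3 ← R3 − 2·R1.
R5 ← R5 − 2/3·R1.
R2 ← R2 / (-40/3).
R1 ← R1 − 3·R2.
R3 ← R3 + 13/3·R2.
R4 ← R4 + 2/3·R2.
R5 ← R5 + 1·R2.
R3 ← R3 / (-23/240).
R1 ← R1 + 167/80·R3.
R2 ← R2 − 109/80·R3.
R4 ← R4 − 23/40·R3.
R5 ← R5 + 41/240·R3.
Swap R4 and R5.
R4 ← R4 / (-119/460).
R1 ← R1 − 124/23·R4.
R2 ← R2 + 51/46·R4.
R3 ← R3 − 411/92·R4.
Row 5 reduces to 0 = 4, a contradiction. The system is inconsistent.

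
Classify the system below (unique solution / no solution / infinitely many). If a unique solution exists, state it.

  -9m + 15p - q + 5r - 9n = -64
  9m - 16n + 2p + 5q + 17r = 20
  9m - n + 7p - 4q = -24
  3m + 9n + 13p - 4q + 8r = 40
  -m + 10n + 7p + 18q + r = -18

Row-reduce the augmented matrix:
R1 ← R1 / (-9).
R2 ← R2 − 9·R1.
R3 ← R3 − 9·R1.
R4 ← R4 − 3·R1.
R5 ← R5 + 1·R1.
R2 ← R2 / (-25).
R1 ← R1 − 1·R2.
R3 ← R3 + 10·R2.
R4 ← R4 − 6·R2.
R5 ← R5 − 11·R2.
R3 ← R3 / (76/5).
R1 ← R1 + 74/75·R3.
R2 ← R2 + 17/25·R3.
R4 ← R4 − 552/25·R3.
R5 ← R5 − 961/75·R3.
R4 ← R4 / (1771/285).
R1 ← R1 + 269/1710·R4.
R2 ← R2 + 173/380·R4.
R3 ← R3 + 33/76·R4.
R5 ← R5 − 86987/3420·R4.
R5 ← R5 / (-374273/5313).
R1 ← R1 − 3166/5313·R5.
R2 ← R2 − 796/1771·R5.
R3 ← R3 − 190/161·R5.
R4 ← R4 − 5833/1771·R5.
Reading off the reduced rows gives m = 0, n = 4, p = -4, q = -2, r = 6.

m = 0, n = 4, p = -4, q = -2, r = 6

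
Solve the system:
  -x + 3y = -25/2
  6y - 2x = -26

Row-reduce:
R1 ← R1 / (-1).
R2 ← R2 + 2·R1.
Row 2 reduces to 0 = -1, a contradiction. The system is inconsistent.

no solution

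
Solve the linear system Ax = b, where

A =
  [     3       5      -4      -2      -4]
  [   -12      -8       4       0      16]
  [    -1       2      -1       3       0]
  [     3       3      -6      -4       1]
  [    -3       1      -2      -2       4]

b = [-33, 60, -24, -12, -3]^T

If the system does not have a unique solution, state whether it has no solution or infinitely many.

Row-reduce:
R1 ← R1 / (3).
R2 ← R2 + 12·R1.
R3 ← R3 + 1·R1.
R4 ← R4 − 3·R1.
R5 ← R5 + 3·R1.
R2 ← R2 / (12).
R1 ← R1 − 5/3·R2.
R3 ← R3 − 11/3·R2.
R4 ← R4 + 2·R2.
R5 ← R5 − 6·R2.
R3 ← R3 / (4/3).
R1 ← R1 − 1/3·R3.
R2 ← R2 + 1·R3.
R4 ← R4 + 4·R3.
R4 ← R4 / (11).
R1 ← R1 + 3/4·R4.
R2 ← R2 − 35/12·R4.
R3 ← R3 − 43/12·R4.
Rank is 4 with 5 unknowns, leaving x_5 free.

infinitely many solutions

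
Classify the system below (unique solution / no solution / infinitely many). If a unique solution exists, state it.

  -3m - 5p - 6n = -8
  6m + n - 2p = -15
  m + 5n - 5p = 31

m = -4, n = 5, p = -2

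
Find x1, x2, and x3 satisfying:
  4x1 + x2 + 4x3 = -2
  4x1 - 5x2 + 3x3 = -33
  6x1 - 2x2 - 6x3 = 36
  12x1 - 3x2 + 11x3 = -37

x1 = 3, x2 = 6, x3 = -5

Row-reduce the augmented matrix:
R1 ← R1 / (4).
R2 ← R2 − 4·R1.
R3 ← R3 − 6·R1.
R4 ← R4 − 12·R1.
R2 ← R2 / (-6).
R1 ← R1 − 1/4·R2.
R3 ← R3 + 7/2·R2.
R4 ← R4 + 6·R2.
R3 ← R3 / (-137/12).
R1 ← R1 − 23/24·R3.
R2 ← R2 − 1/6·R3.
R4 reduces to 0 = 0, so the extra equation is consistent.
Reading off the reduced rows gives x1 = 3, x2 = 6, x3 = -5.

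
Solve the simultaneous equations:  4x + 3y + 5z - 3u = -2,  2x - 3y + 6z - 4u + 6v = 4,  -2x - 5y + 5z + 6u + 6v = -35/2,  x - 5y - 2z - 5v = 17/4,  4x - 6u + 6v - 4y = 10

x = -7/4, y = -1/2, z = -1/2, u = -3, v = -1/2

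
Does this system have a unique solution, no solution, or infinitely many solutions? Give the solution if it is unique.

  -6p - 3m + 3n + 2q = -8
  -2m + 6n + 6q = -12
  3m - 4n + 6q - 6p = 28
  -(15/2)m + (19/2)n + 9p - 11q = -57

no solution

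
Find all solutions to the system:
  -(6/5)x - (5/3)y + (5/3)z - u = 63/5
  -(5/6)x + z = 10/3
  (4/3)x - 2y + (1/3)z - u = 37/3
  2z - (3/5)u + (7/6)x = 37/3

x = 2, y = -4, z = 5, u = 0

Row-reduce the augmented matrix:
R1 ← R1 / (-6/5).
R2 ← R2 + 5/6·R1.
R3 ← R3 − 4/3·R1.
R4 ← R4 − 7/6·R1.
R2 ← R2 / (125/108).
R1 ← R1 − 25/18·R2.
R3 ← R3 + 104/27·R2.
R4 ← R4 + 175/108·R2.
R3 ← R3 / (623/375).
R1 ← R1 + 6/5·R3.
R2 ← R2 + 17/125·R3.
R4 ← R4 − 17/5·R3.
R4 ← R4 / (-3144/3115).
R1 ← R1 − 90/623·R4.
R2 ← R2 − 384/623·R4.
R3 ← R3 − 75/623·R4.
Reading off the reduced rows gives x = 2, y = -4, z = 5, u = 0.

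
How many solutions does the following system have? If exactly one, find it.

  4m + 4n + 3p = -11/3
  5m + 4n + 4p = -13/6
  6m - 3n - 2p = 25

Row-reduce the augmented matrix:
R1 ← R1 / (4).
R2 ← R2 − 5·R1.
R3 ← R3 − 6·R1.
R2 ← R2 / (-1).
R1 ← R1 − 1·R2.
R3 ← R3 + 9·R2.
R3 ← R3 / (-35/4).
R1 ← R1 − 1·R3.
R2 ← R2 + 1/4·R3.
Reading off the reduced rows gives m = 5/2, n = -8/3, p = -1.

m = 5/2, n = -8/3, p = -1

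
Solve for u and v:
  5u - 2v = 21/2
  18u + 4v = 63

Row-reduce the augmented matrix:
R1 ← R1 / (5).
R2 ← R2 − 18·R1.
R2 ← R2 / (56/5).
R1 ← R1 + 2/5·R2.
Reading off the reduced rows gives u = 3, v = 9/4.

u = 3, v = 9/4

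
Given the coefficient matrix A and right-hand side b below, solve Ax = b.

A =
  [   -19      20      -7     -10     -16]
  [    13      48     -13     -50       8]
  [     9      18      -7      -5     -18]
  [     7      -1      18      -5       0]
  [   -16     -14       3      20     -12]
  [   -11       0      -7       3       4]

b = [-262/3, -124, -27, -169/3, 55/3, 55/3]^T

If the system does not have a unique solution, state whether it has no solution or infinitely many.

x_1 = 5/3, x_2 = -1, x_3 = -3, x_4 = 3, x_5 = 5/3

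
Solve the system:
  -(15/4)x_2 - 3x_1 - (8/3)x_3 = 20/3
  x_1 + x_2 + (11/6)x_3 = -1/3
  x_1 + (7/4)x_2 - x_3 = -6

infinitely many solutions

Row-reduce:
R1 ← R1 / (-3).
R2 ← R2 − 1·R1.
R3 ← R3 − 1·R1.
R2 ← R2 / (-1/4).
R1 ← R1 − 5/4·R2.
R3 ← R3 − 1/2·R2.
Rank is 2 with 3 unknowns, leaving x_3 free.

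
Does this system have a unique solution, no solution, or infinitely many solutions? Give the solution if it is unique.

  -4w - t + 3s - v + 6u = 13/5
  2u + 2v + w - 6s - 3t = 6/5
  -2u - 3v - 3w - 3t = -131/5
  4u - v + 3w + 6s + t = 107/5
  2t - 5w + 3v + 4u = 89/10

u = 13/5, v = 2, w = 5/2, s = 1/2, t = 5/2

Row-reduce the augmented matrix:
R1 ← R1 / (6).
R2 ← R2 − 2·R1.
R3 ← R3 + 2·R1.
R4 ← R4 − 4·R1.
R5 ← R5 − 4·R1.
R2 ← R2 / (7/3).
R1 ← R1 + 1/6·R2.
R3 ← R3 + 10/3·R2.
R4 ← R4 + 1/3·R2.
R5 ← R5 − 11/3·R2.
R3 ← R3 / (-1).
R1 ← R1 + 1/2·R3.
R2 ← R2 − 1·R3.
R4 ← R4 − 6·R3.
R5 ← R5 + 6·R3.
R4 ← R4 / (-51).
R1 ← R1 − 9/2·R4.
R2 ← R2 + 12·R4.
R3 ← R3 − 9·R4.
R5 ← R5 − 63·R4.
R5 ← R5 / (-195/119).
R1 ← R1 + 54/119·R5.
R2 ← R2 − 178/119·R5.
R3 ← R3 + 23/119·R5.
R4 ← R4 − 97/119·R5.
Reading off the reduced rows gives u = 13/5, v = 2, w = 5/2, s = 1/2, t = 5/2.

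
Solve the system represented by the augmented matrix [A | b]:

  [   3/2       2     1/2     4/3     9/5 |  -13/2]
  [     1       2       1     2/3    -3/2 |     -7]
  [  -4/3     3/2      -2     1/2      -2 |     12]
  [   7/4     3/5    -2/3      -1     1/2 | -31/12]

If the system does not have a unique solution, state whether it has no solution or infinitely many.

infinitely many solutions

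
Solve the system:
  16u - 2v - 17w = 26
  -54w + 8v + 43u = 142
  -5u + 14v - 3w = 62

no solution

Row-reduce:
R1 ← R1 / (16).
R2 ← R2 − 43·R1.
R3 ← R3 + 5·R1.
R2 ← R2 / (107/8).
R1 ← R1 + 1/8·R2.
R3 ← R3 − 107/8·R2.
Row 3 reduces to 0 = -2, a contradiction. The system is inconsistent.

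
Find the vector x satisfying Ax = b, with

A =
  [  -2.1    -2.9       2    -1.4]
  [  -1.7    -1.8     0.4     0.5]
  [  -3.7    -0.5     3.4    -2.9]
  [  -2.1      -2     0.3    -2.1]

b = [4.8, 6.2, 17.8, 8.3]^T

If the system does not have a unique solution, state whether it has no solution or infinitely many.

x_1 = -6, x_2 = 2, x_3 = -1, x_4 = 0

Row-reduce the augmented matrix:
R1 ← R1 / (-21/10).
R2 ← R2 + 17/10·R1.
R3 ← R3 + 37/10·R1.
R4 ← R4 + 21/10·R1.
R2 ← R2 / (23/42).
R1 ← R1 − 29/21·R2.
R3 ← R3 − 484/105·R2.
R4 ← R4 − 9/10·R2.
R3 ← R3 / (5829/575).
R1 ← R1 − 244/115·R3.
R2 ← R2 + 256/115·R3.
R4 ← R4 − 349/1150·R3.
R4 ← R4 / (-345053/116580).
R1 ← R1 + 2821/5829·R4.
R2 ← R2 + 767/5829·R4.
R3 ← R3 + 16309/11658·R4.
Reading off the reduced rows gives x_1 = -6, x_2 = 2, x_3 = -1, x_4 = 0.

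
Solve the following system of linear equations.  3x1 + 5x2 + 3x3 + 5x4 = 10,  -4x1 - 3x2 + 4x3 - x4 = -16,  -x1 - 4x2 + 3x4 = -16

Row-reduce:
R1 ← R1 / (3).
R2 ← R2 + 4·R1.
R3 ← R3 + 1·R1.
R2 ← R2 / (11/3).
R1 ← R1 − 5/3·R2.
R3 ← R3 + 7/3·R2.
R3 ← R3 / (67/11).
R1 ← R1 + 29/11·R3.
R2 ← R2 − 24/11·R3.
Rank is 3 with 4 unknowns, leaving x4 free.

infinitely many solutions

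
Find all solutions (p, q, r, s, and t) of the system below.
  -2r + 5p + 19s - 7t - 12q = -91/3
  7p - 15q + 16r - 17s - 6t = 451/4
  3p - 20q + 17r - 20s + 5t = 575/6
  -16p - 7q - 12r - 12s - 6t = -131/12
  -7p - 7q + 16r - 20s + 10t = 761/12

p = 5/3, q = -1/4, r = 5/2, s = -8/3, t = -2

Row-reduce the augmented matrix:
R1 ← R1 / (5).
R2 ← R2 − 7·R1.
R3 ← R3 − 3·R1.
R4 ← R4 + 16·R1.
R5 ← R5 + 7·R1.
R2 ← R2 / (9/5).
R1 ← R1 + 12/5·R2.
R3 ← R3 + 64/5·R2.
R4 ← R4 + 227/5·R2.
R5 ← R5 + 119/5·R2.
R3 ← R3 / (1367/9).
R1 ← R1 − 74/3·R3.
R2 ← R2 − 94/9·R3.
R4 ← R4 − 4102/9·R3.
R5 ← R5 − 2356/9·R3.
R4 ← R4 / (-35960/1367).
R1 ← R1 − 1527/1367·R4.
R2 ← R2 + 1016/1367·R4.
R3 ← R3 + 3073/1367·R4.
R5 ← R5 − 25405/1367·R4.
R5 ← R5 / (-295773/7192).
R1 ← R1 + 142667/35960·R5.
R2 ← R2 − 3532/4495·R5.
R3 ← R3 − 135333/35960·R5.
R4 ← R4 − 56387/35960·R5.
Reading off the reduced rows gives p = 5/3, q = -1/4, r = 5/2, s = -8/3, t = -2.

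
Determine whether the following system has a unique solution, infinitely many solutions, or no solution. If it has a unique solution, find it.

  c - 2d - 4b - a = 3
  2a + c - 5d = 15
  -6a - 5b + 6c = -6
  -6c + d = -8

a = 2, b = 0, c = 1, d = -2

Row-reduce the augmented matrix:
R1 ← R1 / (-1).
R2 ← R2 − 2·R1.
R3 ← R3 + 6·R1.
R2 ← R2 / (-8).
R1 ← R1 − 4·R2.
R3 ← R3 − 19·R2.
R3 ← R3 / (57/8).
R1 ← R1 − 1/2·R3.
R2 ← R2 + 3/8·R3.
R4 ← R4 + 6·R3.
R4 ← R4 / (-131/19).
R1 ← R1 + 35/19·R4.
R2 ← R2 − 12/19·R4.
R3 ← R3 + 25/19·R4.
Reading off the reduced rows gives a = 2, b = 0, c = 1, d = -2.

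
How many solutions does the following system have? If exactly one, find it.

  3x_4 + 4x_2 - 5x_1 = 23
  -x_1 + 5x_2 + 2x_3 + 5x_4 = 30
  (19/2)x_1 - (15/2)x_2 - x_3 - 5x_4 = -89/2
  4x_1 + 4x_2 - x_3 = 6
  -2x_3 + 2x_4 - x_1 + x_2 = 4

no solution

Row-reduce:
R1 ← R1 / (-5).
R2 ← R2 + 1·R1.
R3 ← R3 − 19/2·R1.
R4 ← R4 − 4·R1.
R5 ← R5 + 1·R1.
R2 ← R2 / (21/5).
R1 ← R1 + 4/5·R2.
R3 ← R3 − 1/10·R2.
R4 ← R4 − 36/5·R2.
R5 ← R5 − 1/5·R2.
R3 ← R3 / (-22/21).
R1 ← R1 − 8/21·R3.
R2 ← R2 − 10/21·R3.
R4 ← R4 + 31/7·R3.
R5 ← R5 + 44/21·R3.
R4 ← R4 / (-337/44).
R1 ← R1 − 5/11·R4.
R2 ← R2 − 29/22·R4.
R3 ← R3 + 25/44·R4.
Row 5 reduces to 0 = 1, a contradiction. The system is inconsistent.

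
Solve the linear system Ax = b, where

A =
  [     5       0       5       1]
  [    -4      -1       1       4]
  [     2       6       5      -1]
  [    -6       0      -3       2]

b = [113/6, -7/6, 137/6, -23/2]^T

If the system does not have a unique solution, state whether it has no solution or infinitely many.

Row-reduce the augmented matrix:
R1 ← R1 / (5).
R2 ← R2 + 4·R1.
R3 ← R3 − 2·R1.
R4 ← R4 + 6·R1.
R2 ← R2 / (-1).
R3 ← R3 − 6·R2.
R3 ← R3 / (33).
R1 ← R1 − 1·R3.
R2 ← R2 + 5·R3.
R4 ← R4 − 3·R3.
R4 ← R4 / (39/55).
R1 ← R1 + 104/165·R4.
R2 ← R2 + 107/165·R4.
R3 ← R3 − 137/165·R4.
Reading off the reduced rows gives x_1 = 8/3, x_2 = 3, x_3 = 1/2, x_4 = 3.

x_1 = 8/3, x_2 = 3, x_3 = 1/2, x_4 = 3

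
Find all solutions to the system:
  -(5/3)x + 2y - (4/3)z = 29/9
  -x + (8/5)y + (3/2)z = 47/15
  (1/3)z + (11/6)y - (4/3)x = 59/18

Row-reduce the augmented matrix:
R1 ← R1 / (-5/3).
R2 ← R2 + 1·R1.
R3 ← R3 + 4/3·R1.
R2 ← R2 / (2/5).
R1 ← R1 + 6/5·R2.
R3 ← R3 − 7/30·R2.
R3 ← R3 / (7/120).
R1 ← R1 − 77/10·R3.
R2 ← R2 − 23/4·R3.
Reading off the reduced rows gives x = 5/3, y = 3, z = 0.

x = 5/3, y = 3, z = 0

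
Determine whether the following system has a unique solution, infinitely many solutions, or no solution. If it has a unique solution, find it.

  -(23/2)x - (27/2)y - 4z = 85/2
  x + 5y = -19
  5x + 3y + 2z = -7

infinitely many solutions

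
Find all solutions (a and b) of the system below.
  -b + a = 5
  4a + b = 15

a = 4, b = -1

Row-reduce the augmented matrix:
R2 ← R2 − 4·R1.
R2 ← R2 / (5).
R1 ← R1 + 1·R2.
Reading off the reduced rows gives a = 4, b = -1.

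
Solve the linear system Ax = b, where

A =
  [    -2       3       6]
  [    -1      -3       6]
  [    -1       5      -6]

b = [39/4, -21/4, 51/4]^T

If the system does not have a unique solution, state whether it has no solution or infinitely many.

x_1 = -3/2, x_2 = 9/4, x_3 = 0

Row-reduce the augmented matrix:
R1 ← R1 / (-2).
R2 ← R2 + 1·R1.
R3 ← R3 + 1·R1.
R2 ← R2 / (-9/2).
R1 ← R1 + 3/2·R2.
R3 ← R3 − 7/2·R2.
R3 ← R3 / (-20/3).
R1 ← R1 + 4·R3.
R2 ← R2 + 2/3·R3.
Reading off the reduced rows gives x_1 = -3/2, x_2 = 9/4, x_3 = 0.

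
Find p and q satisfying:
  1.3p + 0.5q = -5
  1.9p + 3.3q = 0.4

p = -5, q = 3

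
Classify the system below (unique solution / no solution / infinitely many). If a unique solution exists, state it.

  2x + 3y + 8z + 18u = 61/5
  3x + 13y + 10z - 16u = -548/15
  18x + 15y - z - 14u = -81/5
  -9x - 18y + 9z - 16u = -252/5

Row-reduce the augmented matrix:
R1 ← R1 / (2).
R2 ← R2 − 3·R1.
R3 ← R3 − 18·R1.
R4 ← R4 + 9·R1.
R2 ← R2 / (17/2).
R1 ← R1 − 3/2·R2.
R3 ← R3 + 12·R2.
R4 ← R4 + 9/2·R2.
R3 ← R3 / (-1289/17).
R1 ← R1 − 74/17·R3.
R2 ← R2 + 4/17·R3.
R4 ← R4 − 747/17·R3.
R4 ← R4 / (-122378/1289).
R1 ← R1 − 3866/1289·R4.
R2 ← R2 + 5574/1289·R4.
R3 ← R3 − 4024/1289·R4.
Reading off the reduced rows gives x = -2/5, y = 2/3, z = -2, u = 3/2.

x = -2/5, y = 2/3, z = -2, u = 3/2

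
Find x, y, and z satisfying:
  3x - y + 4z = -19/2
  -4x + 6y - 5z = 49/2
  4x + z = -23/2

Row-reduce the augmented matrix:
R1 ← R1 / (3).
R2 ← R2 + 4·R1.
R3 ← R3 − 4·R1.
R2 ← R2 / (14/3).
R1 ← R1 + 1/3·R2.
R3 ← R3 − 4/3·R2.
R3 ← R3 / (-31/7).
R1 ← R1 − 19/14·R3.
R2 ← R2 − 1/14·R3.
Reading off the reduced rows gives x = -3, y = 5/2, z = 1/2.

x = -3, y = 5/2, z = 1/2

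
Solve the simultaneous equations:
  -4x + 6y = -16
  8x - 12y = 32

infinitely many solutions

Row-reduce:
R1 ← R1 / (-4).
R2 ← R2 − 8·R1.
Rank is 1 with 2 unknowns, leaving y free.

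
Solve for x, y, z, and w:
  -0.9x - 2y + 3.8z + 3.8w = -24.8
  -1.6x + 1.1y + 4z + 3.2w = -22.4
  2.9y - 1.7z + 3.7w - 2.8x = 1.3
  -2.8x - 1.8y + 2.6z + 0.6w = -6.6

x = -2, y = 0, z = -4, w = -3

Row-reduce the augmented matrix:
R1 ← R1 / (-9/10).
R2 ← R2 + 8/5·R1.
R3 ← R3 + 14/5·R1.
R4 ← R4 + 14/5·R1.
R2 ← R2 / (419/90).
R1 ← R1 − 20/9·R2.
R3 ← R3 − 821/90·R2.
R4 ← R4 − 199/45·R2.
R3 ← R3 / (-6807/838).
R1 ← R1 + 1218/419·R3.
R2 ← R2 + 248/419·R3.
R4 ← R4 + 13837/2095·R3.
R4 ← R4 / (-1175132/170175).
R1 ← R1 + 23956/11345·R4.
R2 ← R2 + 23128/34035·R4.
R3 ← R3 − 4841/34035·R4.
Reading off the reduced rows gives x = -2, y = 0, z = -4, w = -3.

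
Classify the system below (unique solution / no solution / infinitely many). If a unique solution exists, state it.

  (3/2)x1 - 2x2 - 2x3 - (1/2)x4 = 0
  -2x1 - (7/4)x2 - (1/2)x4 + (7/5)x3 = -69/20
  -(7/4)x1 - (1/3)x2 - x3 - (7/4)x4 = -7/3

Row-reduce:
R1 ← R1 / (3/2).
R2 ← R2 + 2·R1.
R3 ← R3 + 7/4·R1.
R2 ← R2 / (-53/12).
R1 ← R1 + 4/3·R2.
R3 ← R3 + 8/3·R2.
R3 ← R3 / (-2042/795).
R1 ← R1 + 252/265·R3.
R2 ← R2 − 76/265·R3.
Rank is 3 with 4 unknowns, leaving x4 free.

infinitely many solutions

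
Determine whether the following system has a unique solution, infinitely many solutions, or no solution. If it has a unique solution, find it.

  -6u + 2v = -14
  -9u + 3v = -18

Row-reduce:
R1 ← R1 / (-6).
R2 ← R2 + 9·R1.
Row 2 reduces to 0 = 3, a contradiction. The system is inconsistent.

no solution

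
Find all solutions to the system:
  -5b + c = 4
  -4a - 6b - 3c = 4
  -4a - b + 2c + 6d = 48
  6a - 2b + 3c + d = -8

a = -4, b = 0, c = 4, d = 4

Row-reduce the augmented matrix:
Swap R1 and R2.
R1 ← R1 / (-4).
R3 ← R3 + 4·R1.
R4 ← R4 − 6·R1.
R2 ← R2 / (-5).
R1 ← R1 − 3/2·R2.
R3 ← R3 − 5·R2.
R4 ← R4 + 11·R2.
R3 ← R3 / (6).
R1 ← R1 − 21/20·R3.
R2 ← R2 + 1/5·R3.
R4 ← R4 + 37/10·R3.
R4 ← R4 / (47/10).
R1 ← R1 + 21/20·R4.
R2 ← R2 − 1/5·R4.
R3 ← R3 − 1·R4.
Reading off the reduced rows gives a = -4, b = 0, c = 4, d = 4.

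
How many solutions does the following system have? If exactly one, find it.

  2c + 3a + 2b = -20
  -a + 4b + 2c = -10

infinitely many solutions

Row-reduce:
R1 ← R1 / (3).
R2 ← R2 + 1·R1.
R2 ← R2 / (14/3).
R1 ← R1 − 2/3·R2.
Rank is 2 with 3 unknowns, leaving c free.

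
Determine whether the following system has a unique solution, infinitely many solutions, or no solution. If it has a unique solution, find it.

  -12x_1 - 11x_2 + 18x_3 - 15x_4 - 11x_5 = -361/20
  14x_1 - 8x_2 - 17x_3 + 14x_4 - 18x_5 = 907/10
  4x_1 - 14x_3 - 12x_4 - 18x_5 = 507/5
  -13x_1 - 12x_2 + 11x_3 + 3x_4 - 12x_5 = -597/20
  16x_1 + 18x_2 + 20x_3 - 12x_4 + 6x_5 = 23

x_1 = 5/2, x_2 = 1, x_3 = -8/5, x_4 = -5/4, x_5 = -3

Row-reduce the augmented matrix:
R1 ← R1 / (-12).
R2 ← R2 − 14·R1.
R3 ← R3 − 4·R1.
R4 ← R4 + 13·R1.
R5 ← R5 − 16·R1.
R2 ← R2 / (-125/6).
R1 ← R1 − 11/12·R2.
R3 ← R3 + 11/3·R2.
R4 ← R4 + 1/12·R2.
R5 ← R5 − 10/3·R2.
R3 ← R3 / (-1088/125).
R1 ← R1 + 331/250·R3.
R2 ← R2 + 24/125·R3.
R4 ← R4 + 2129/250·R3.
R5 ← R5 − 1116/25·R3.
R4 ← R4 / (600/17).
R1 ← R1 − 61/17·R4.
R2 ← R2 − 9/17·R4.
R3 ← R3 − 32/17·R4.
R5 ← R5 + 1982/17·R4.
R5 ← R5 / (-283329/6400).
R1 ← R1 − 5259/12800·R5.
R2 ← R2 − 20471/12800·R5.
R3 ← R3 − 813/800·R5.
R4 ← R4 − 5777/12800·R5.
Reading off the reduced rows gives x_1 = 5/2, x_2 = 1, x_3 = -8/5, x_4 = -5/4, x_5 = -3.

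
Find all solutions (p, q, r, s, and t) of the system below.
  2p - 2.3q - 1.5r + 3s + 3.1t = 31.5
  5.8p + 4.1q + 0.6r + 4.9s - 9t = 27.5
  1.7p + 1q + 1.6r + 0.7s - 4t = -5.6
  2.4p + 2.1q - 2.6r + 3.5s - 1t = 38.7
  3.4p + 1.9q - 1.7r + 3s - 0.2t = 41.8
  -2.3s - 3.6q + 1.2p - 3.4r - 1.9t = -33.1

p = 4, q = 5, r = -1, s = 6, t = 5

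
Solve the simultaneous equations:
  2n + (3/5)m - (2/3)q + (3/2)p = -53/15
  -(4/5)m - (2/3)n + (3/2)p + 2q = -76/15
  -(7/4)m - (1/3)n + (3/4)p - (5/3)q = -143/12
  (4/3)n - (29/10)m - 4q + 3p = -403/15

no solution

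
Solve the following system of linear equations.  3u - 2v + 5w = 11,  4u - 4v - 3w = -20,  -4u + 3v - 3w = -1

Row-reduce the augmented matrix:
R1 ← R1 / (3).
R2 ← R2 − 4·R1.
R3 ← R3 + 4·R1.
R2 ← R2 / (-4/3).
R1 ← R1 + 2/3·R2.
R3 ← R3 − 1/3·R2.
R3 ← R3 / (5/4).
R1 ← R1 − 13/2·R3.
R2 ← R2 − 29/4·R3.
Reading off the reduced rows gives u = -5, v = -3, w = 4.

u = -5, v = -3, w = 4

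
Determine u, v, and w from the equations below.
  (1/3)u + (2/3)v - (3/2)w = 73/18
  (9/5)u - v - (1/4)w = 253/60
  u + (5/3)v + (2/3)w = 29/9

u = 8/3, v = 1, w = -5/3

Row-reduce the augmented matrix:
R1 ← R1 / (1/3).
R2 ← R2 − 9/5·R1.
R3 ← R3 − 1·R1.
R2 ← R2 / (-23/5).
R1 ← R1 − 2·R2.
R3 ← R3 + 1/3·R2.
R3 ← R3 / (423/92).
R1 ← R1 + 25/23·R3.
R2 ← R2 + 157/92·R3.
Reading off the reduced rows gives u = 8/3, v = 1, w = -5/3.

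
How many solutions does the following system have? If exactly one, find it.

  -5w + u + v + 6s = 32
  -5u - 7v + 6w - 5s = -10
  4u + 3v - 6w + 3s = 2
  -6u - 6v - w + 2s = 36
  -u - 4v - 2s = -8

u = -4, v = 0, w = 0, s = 6

Row-reduce the augmented matrix:
R2 ← R2 + 5·R1.
R3 ← R3 − 4·R1.
R4 ← R4 + 6·R1.
R5 ← R5 + 1·R1.
R2 ← R2 / (-2).
R1 ← R1 − 1·R2.
R3 ← R3 + 1·R2.
R5 ← R5 + 3·R2.
R3 ← R3 / (47/2).
R1 ← R1 + 29/2·R3.
R2 ← R2 − 19/2·R3.
R4 ← R4 + 31·R3.
R5 ← R5 − 47/2·R3.
R4 ← R4 / (-291/47).
R1 ← R1 + 102/47·R4.
R2 ← R2 − 49/47·R4.
R3 ← R3 + 67/47·R4.
R5 reduces to 0 = 0, so the extra equation is consistent.
Reading off the reduced rows gives u = -4, v = 0, w = 0, s = 6.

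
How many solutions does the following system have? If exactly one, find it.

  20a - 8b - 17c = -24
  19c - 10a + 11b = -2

infinitely many solutions

Row-reduce:
R1 ← R1 / (20).
R2 ← R2 + 10·R1.
R2 ← R2 / (7).
R1 ← R1 + 2/5·R2.
Rank is 2 with 3 unknowns, leaving c free.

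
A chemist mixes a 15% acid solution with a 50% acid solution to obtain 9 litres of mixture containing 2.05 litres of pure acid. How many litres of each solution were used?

litres of solution A: 7, litres of solution B: 2

Let a = litres of solution A, b = litres of solution B.
  b + a = 9
  (3/20)a + (1/2)b = 41/20
From equation 1: a = 9 − b.
Substitute into equation 2 and solve: b = 2.
Then a = 7.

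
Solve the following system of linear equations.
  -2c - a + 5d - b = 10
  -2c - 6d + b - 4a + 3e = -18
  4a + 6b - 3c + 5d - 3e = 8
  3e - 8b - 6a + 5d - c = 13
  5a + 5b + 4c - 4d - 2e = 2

Row-reduce:
R1 ← R1 / (-1).
R2 ← R2 + 4·R1.
R3 ← R3 − 4·R1.
R4 ← R4 + 6·R1.
R5 ← R5 − 5·R1.
R2 ← R2 / (5).
R1 ← R1 − 1·R2.
R3 ← R3 − 2·R2.
R4 ← R4 + 2·R2.
R3 ← R3 / (-67/5).
R1 ← R1 − 4/5·R3.
R2 ← R2 − 6/5·R3.
R4 ← R4 − 67/5·R3.
R5 ← R5 + 6·R3.
Swap R4 and R5.
R4 ← R4 / (345/67).
R1 ← R1 − 155/67·R4.
R2 ← R2 + 136/67·R4.
R3 ← R3 + 177/67·R4.
Row 5 reduces to 0 = 1, a contradiction. The system is inconsistent.

no solution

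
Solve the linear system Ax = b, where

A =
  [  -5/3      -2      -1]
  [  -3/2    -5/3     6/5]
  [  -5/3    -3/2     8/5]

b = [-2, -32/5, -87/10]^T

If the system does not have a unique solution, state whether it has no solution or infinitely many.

Row-reduce the augmented matrix:
R1 ← R1 / (-5/3).
R2 ← R2 + 3/2·R1.
R3 ← R3 + 5/3·R1.
R2 ← R2 / (2/15).
R1 ← R1 − 6/5·R2.
R3 ← R3 − 1/2·R2.
R3 ← R3 / (-211/40).
R1 ← R1 + 183/10·R3.
R2 ← R2 − 63/4·R3.
Reading off the reduced rows gives x_1 = 6, x_2 = -3, x_3 = -2.

x_1 = 6, x_2 = -3, x_3 = -2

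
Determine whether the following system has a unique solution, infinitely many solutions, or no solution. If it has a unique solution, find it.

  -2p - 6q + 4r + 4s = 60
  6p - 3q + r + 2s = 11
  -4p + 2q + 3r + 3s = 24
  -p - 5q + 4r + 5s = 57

Row-reduce the augmented matrix:
R1 ← R1 / (-2).
R2 ← R2 − 6·R1.
R3 ← R3 + 4·R1.
R4 ← R4 + 1·R1.
R2 ← R2 / (-21).
R1 ← R1 − 3·R2.
R3 ← R3 − 14·R2.
R4 ← R4 + 2·R2.
R3 ← R3 / (11/3).
R1 ← R1 + 1/7·R3.
R2 ← R2 + 13/21·R3.
R4 ← R4 − 16/21·R3.
R4 ← R4 / (59/77).
R1 ← R1 − 13/77·R4.
R2 ← R2 − 5/77·R4.
R3 ← R3 − 13/11·R4.
Reading off the reduced rows gives p = -2, q = -4, r = 5, s = 3.

p = -2, q = -4, r = 5, s = 3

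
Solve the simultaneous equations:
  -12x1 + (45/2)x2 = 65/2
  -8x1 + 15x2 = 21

Row-reduce:
R1 ← R1 / (-12).
R2 ← R2 + 8·R1.
Row 2 reduces to 0 = -2/3, a contradiction. The system is inconsistent.

no solution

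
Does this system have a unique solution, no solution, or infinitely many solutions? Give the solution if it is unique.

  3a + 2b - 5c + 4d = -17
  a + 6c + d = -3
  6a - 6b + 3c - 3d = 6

Row-reduce:
R1 ← R1 / (3).
R2 ← R2 − 1·R1.
R3 ← R3 − 6·R1.
R2 ← R2 / (-2/3).
R1 ← R1 − 2/3·R2.
R3 ← R3 + 10·R2.
R3 ← R3 / (-102).
R1 ← R1 − 6·R3.
R2 ← R2 + 23/2·R3.
Rank is 3 with 4 unknowns, leaving d free.

infinitely many solutions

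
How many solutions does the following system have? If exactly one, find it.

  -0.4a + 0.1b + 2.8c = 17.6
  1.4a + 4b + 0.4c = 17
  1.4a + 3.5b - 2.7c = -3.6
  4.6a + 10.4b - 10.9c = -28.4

Row-reduce the augmented matrix:
R1 ← R1 / (-2/5).
R2 ← R2 − 7/5·R1.
R3 ← R3 − 7/5·R1.
R4 ← R4 − 23/5·R1.
R2 ← R2 / (87/20).
R1 ← R1 + 1/4·R2.
R3 ← R3 − 77/20·R2.
R4 ← R4 − 231/20·R2.
R3 ← R3 / (-559/290).
R1 ← R1 + 186/29·R3.
R2 ← R2 − 68/29·R3.
R4 ← R4 + 1677/290·R3.
R4 reduces to 0 = 0, so the extra equation is consistent.
Reading off the reduced rows gives a = -1, b = 4, c = 6.

a = -1, b = 4, c = 6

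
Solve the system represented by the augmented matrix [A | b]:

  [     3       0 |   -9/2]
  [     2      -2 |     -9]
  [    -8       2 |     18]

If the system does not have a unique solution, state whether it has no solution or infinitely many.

x_1 = -3/2, x_2 = 3

Row-reduce the augmented matrix:
R1 ← R1 / (3).
R2 ← R2 − 2·R1.
R3 ← R3 + 8·R1.
R2 ← R2 / (-2).
R3 ← R3 − 2·R2.
R3 reduces to 0 = 0, so the extra equation is consistent.
Reading off the reduced rows gives x_1 = -3/2, x_2 = 3.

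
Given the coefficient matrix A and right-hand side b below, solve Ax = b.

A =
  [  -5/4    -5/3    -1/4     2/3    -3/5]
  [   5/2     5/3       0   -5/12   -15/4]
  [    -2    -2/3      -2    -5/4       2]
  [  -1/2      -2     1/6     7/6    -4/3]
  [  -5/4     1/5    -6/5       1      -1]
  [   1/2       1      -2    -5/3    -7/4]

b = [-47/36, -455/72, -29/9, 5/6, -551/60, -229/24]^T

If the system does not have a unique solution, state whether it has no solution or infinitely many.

x_1 = 3, x_2 = -8/3, x_3 = 2, x_4 = 0, x_5 = 5/2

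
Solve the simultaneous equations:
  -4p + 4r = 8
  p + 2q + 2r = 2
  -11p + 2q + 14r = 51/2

no solution

Row-reduce:
R1 ← R1 / (-4).
R2 ← R2 − 1·R1.
R3 ← R3 + 11·R1.
R2 ← R2 / (2).
R3 ← R3 − 2·R2.
Row 3 reduces to 0 = -1/2, a contradiction. The system is inconsistent.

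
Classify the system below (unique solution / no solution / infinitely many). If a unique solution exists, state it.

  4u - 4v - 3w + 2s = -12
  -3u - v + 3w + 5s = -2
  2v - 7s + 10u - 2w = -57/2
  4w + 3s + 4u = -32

Row-reduce:
R1 ← R1 / (4).
R2 ← R2 + 3·R1.
R3 ← R3 − 10·R1.
R4 ← R4 − 4·R1.
R2 ← R2 / (-4).
R1 ← R1 + 1·R2.
R3 ← R3 − 12·R2.
R4 ← R4 − 4·R2.
R3 ← R3 / (31/4).
R1 ← R1 + 15/16·R3.
R2 ← R2 + 3/16·R3.
R4 ← R4 − 31/4·R3.
Row 4 reduces to 0 = 1/2, a contradiction. The system is inconsistent.

no solution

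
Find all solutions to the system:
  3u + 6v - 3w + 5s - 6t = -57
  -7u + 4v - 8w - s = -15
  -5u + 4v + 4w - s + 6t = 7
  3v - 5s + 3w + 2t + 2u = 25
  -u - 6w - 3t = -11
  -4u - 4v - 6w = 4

u = -1, v = -3, w = 2, s = -6, t = 0

Row-reduce the augmented matrix:
R1 ← R1 / (3).
R2 ← R2 + 7·R1.
R3 ← R3 + 5·R1.
R4 ← R4 − 2·R1.
R5 ← R5 + 1·R1.
R6 ← R6 + 4·R1.
R2 ← R2 / (18).
R1 ← R1 − 2·R2.
R3 ← R3 − 14·R2.
R4 ← R4 + 1·R2.
R5 ← R5 − 2·R2.
R6 ← R6 − 4·R2.
R3 ← R3 / (32/3).
R1 ← R1 − 2/3·R3.
R2 ← R2 + 5/6·R3.
R4 ← R4 − 25/6·R3.
R5 ← R5 + 16/3·R3.
R6 ← R6 + 20/3·R3.
R4 ← R4 / (-707/96).
R1 ← R1 − 13/24·R4.
R2 ← R2 − 149/288·R4.
R3 ← R3 + 13/144·R4.
R6 ← R6 − 133/36·R4.
Swap R5 and R6.
R5 ← R5 / (208/303).
R1 ← R1 + 487/707·R5.
R2 ← R2 + 131/2121·R5.
R3 ← R3 − 1304/2121·R5.
R4 ← R4 + 243/707·R5.
R6 reduces to 0 = 0, so the extra equation is consistent.
Reading off the reduced rows gives u = -1, v = -3, w = 2, s = -6, t = 0.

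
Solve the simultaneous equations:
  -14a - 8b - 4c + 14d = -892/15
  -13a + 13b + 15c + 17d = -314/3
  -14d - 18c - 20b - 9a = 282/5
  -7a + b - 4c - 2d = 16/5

Row-reduce the augmented matrix:
R1 ← R1 / (-14).
R2 ← R2 + 13·R1.
R3 ← R3 + 9·R1.
R4 ← R4 + 7·R1.
R2 ← R2 / (143/7).
R1 ← R1 − 4/7·R2.
R3 ← R3 + 104/7·R2.
R4 ← R4 − 5·R2.
R3 ← R3 / (-20/11).
R1 ← R1 + 34/143·R3.
R2 ← R2 − 131/143·R3.
R4 ← R4 + 941/143·R3.
R4 ← R4 / (16311/260).
R1 ← R1 − 197/130·R4.
R2 ← R2 + 2581/260·R4.
R3 ← R3 − 221/20·R4.
Reading off the reduced rows gives a = 2, b = 2/3, c = -14/5, d = -8/3.

a = 2, b = 2/3, c = -14/5, d = -8/3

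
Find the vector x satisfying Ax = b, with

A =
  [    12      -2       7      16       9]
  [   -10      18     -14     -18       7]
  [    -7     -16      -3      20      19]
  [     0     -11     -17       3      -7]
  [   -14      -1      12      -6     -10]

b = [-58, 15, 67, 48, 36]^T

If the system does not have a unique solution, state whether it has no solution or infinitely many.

x_1 = -3, x_2 = -4, x_3 = -1, x_4 = -2, x_5 = 1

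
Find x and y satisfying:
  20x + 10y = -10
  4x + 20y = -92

Row-reduce the augmented matrix:
R1 ← R1 / (20).
R2 ← R2 − 4·R1.
R2 ← R2 / (18).
R1 ← R1 − 1/2·R2.
Reading off the reduced rows gives x = 2, y = -5.

x = 2, y = -5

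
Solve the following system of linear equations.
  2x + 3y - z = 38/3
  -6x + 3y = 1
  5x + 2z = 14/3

x = 4/3, y = 3, z = -1

Row-reduce the augmented matrix:
R1 ← R1 / (2).
R2 ← R2 + 6·R1.
R3 ← R3 − 5·R1.
R2 ← R2 / (12).
R1 ← R1 − 3/2·R2.
R3 ← R3 + 15/2·R2.
R3 ← R3 / (21/8).
R1 ← R1 + 1/8·R3.
R2 ← R2 + 1/4·R3.
Reading off the reduced rows gives x = 4/3, y = 3, z = -1.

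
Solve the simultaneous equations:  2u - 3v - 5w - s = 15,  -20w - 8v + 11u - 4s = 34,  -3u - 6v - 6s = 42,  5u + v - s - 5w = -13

no solution

Row-reduce:
R1 ← R1 / (2).
R2 ← R2 − 11·R1.
R3 ← R3 + 3·R1.
R4 ← R4 − 5·R1.
R2 ← R2 / (17/2).
R1 ← R1 + 3/2·R2.
R3 ← R3 + 21/2·R2.
R4 ← R4 − 17/2·R2.
R3 ← R3 / (30/17).
R1 ← R1 + 20/17·R3.
R2 ← R2 − 15/17·R3.
Row 4 reduces to 0 = -2, a contradiction. The system is inconsistent.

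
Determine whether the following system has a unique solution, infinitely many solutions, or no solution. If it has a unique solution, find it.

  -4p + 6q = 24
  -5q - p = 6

p = -6, q = 0

Row-reduce the augmented matrix:
R1 ← R1 / (-4).
R2 ← R2 + 1·R1.
R2 ← R2 / (-13/2).
R1 ← R1 + 3/2·R2.
Reading off the reduced rows gives p = -6, q = 0.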